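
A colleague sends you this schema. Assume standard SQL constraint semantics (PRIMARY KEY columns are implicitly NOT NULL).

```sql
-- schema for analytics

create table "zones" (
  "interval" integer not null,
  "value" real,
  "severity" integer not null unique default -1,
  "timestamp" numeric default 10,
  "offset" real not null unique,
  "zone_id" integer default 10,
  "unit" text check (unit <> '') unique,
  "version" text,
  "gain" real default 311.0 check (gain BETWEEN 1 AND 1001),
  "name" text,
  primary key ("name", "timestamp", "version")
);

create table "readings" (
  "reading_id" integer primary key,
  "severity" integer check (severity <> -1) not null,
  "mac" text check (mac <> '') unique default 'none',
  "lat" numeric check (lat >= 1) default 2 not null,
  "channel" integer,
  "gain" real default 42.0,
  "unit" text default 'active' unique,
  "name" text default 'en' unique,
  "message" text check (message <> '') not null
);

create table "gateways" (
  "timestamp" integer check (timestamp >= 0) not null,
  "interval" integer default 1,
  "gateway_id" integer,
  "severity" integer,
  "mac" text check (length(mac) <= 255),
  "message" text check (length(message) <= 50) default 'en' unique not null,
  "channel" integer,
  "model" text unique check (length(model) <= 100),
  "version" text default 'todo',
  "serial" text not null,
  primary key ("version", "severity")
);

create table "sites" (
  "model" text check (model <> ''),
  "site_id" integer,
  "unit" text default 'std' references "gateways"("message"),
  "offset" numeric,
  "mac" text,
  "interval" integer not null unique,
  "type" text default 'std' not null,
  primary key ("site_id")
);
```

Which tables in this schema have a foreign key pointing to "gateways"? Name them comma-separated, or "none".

sites

- sites.unit references gateways(message).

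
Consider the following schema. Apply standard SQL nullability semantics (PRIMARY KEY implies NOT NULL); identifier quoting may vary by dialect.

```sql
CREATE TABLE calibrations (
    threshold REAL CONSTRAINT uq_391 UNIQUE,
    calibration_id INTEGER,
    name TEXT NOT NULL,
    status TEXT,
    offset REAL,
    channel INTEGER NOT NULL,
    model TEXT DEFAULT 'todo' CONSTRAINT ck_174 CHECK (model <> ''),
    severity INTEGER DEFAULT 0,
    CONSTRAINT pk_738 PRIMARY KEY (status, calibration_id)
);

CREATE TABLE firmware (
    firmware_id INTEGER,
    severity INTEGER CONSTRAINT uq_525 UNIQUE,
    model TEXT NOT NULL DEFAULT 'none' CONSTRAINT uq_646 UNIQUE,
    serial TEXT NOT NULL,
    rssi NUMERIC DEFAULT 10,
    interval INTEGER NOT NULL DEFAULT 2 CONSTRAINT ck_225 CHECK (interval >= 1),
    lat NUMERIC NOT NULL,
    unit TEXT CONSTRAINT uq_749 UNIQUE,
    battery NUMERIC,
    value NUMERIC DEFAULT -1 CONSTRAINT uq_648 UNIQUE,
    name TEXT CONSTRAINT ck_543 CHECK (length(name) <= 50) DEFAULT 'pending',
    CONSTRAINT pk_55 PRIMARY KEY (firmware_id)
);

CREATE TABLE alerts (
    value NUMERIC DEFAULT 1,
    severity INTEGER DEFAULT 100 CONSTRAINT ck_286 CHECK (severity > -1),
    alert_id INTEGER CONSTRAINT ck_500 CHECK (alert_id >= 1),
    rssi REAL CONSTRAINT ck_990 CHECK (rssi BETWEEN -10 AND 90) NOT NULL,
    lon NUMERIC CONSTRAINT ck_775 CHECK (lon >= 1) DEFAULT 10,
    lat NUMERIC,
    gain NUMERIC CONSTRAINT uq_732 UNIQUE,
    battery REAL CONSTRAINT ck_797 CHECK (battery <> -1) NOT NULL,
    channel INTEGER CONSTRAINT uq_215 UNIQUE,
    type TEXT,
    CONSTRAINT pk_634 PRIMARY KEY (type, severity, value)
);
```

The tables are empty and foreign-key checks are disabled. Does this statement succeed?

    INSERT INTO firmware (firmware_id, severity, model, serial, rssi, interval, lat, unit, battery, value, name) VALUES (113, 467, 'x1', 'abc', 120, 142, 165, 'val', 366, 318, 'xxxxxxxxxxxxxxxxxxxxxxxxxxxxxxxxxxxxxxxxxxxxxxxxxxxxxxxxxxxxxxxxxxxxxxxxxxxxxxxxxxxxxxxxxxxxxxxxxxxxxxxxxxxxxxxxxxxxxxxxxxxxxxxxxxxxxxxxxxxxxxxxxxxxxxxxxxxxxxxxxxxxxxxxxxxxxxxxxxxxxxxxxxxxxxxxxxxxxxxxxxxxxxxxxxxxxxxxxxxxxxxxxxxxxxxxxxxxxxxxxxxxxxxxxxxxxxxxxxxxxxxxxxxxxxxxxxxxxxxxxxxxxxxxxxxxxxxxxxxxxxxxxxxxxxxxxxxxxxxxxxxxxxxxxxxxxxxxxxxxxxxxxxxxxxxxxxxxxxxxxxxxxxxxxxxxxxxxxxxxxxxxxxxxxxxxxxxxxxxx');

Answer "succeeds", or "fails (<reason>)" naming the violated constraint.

fails (CHECK on name)

The value 'xxxxxxxxxxxxxxxxxxxxxxxxxxxxxxxxxxxxxxxxxxxxxxxxxxxxxxxxxxxxxxxxxxxxxxxxxxxxxxxxxxxxxxxxxxxxxxxxxxxxxxxxxxxxxxxxxxxxxxxxxxxxxxxxxxxxxxxxxxxxxxxxxxxxxxxxxxxxxxxxxxxxxxxxxxxxxxxxxxxxxxxxxxxxxxxxxxxxxxxxxxxxxxxxxxxxxxxxxxxxxxxxxxxxxxxxxxxxxxxxxxxxxxxxxxxxxxxxxxxxxxxxxxxxxxxxxxxxxxxxxxxxxxxxxxxxxxxxxxxxxxxxxxxxxxxxxxxxxxxxxxxxxxxxxxxxxxxxxxxxxxxxxxxxxxxxxxxxxxxxxxxxxxxxxxxxxxxxxxxxxxxxxxxxxxxxxxxxxxxx' for name violates CHECK (length(name) <= 50).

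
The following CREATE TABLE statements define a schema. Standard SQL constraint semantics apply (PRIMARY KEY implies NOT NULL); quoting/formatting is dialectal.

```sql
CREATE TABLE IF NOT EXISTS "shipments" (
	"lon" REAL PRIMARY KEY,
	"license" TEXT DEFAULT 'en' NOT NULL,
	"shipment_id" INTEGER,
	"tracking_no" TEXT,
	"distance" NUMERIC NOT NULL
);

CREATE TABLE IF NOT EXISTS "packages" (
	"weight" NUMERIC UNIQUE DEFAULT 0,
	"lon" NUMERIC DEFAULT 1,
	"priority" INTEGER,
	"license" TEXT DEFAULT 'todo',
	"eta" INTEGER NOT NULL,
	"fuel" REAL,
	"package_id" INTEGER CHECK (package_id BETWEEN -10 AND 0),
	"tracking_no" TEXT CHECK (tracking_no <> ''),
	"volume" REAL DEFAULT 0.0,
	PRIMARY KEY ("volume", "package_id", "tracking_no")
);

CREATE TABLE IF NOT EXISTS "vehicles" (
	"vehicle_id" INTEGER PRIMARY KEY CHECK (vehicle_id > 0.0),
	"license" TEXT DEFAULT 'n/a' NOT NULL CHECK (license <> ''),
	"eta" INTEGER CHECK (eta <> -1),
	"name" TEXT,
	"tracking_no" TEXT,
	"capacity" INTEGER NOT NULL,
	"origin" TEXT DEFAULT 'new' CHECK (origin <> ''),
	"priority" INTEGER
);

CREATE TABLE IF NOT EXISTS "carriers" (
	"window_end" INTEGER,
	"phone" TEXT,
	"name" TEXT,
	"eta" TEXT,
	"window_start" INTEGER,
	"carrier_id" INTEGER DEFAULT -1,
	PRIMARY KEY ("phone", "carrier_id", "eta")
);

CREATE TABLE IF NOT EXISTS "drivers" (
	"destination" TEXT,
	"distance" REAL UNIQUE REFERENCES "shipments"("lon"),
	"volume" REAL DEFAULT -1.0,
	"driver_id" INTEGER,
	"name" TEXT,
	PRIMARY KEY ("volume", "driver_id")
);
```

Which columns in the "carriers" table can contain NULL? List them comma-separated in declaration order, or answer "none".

- window_end: no NOT NULL constraint applies → nullable.
- phone: part of the PRIMARY KEY, which implies NOT NULL → not nullable.
- name: no NOT NULL constraint applies → nullable.
- eta: part of the PRIMARY KEY, which implies NOT NULL → not nullable.
- window_start: no NOT NULL constraint applies → nullable.
- carrier_id: part of the PRIMARY KEY, which implies NOT NULL → not nullable.

window_end, name, window_start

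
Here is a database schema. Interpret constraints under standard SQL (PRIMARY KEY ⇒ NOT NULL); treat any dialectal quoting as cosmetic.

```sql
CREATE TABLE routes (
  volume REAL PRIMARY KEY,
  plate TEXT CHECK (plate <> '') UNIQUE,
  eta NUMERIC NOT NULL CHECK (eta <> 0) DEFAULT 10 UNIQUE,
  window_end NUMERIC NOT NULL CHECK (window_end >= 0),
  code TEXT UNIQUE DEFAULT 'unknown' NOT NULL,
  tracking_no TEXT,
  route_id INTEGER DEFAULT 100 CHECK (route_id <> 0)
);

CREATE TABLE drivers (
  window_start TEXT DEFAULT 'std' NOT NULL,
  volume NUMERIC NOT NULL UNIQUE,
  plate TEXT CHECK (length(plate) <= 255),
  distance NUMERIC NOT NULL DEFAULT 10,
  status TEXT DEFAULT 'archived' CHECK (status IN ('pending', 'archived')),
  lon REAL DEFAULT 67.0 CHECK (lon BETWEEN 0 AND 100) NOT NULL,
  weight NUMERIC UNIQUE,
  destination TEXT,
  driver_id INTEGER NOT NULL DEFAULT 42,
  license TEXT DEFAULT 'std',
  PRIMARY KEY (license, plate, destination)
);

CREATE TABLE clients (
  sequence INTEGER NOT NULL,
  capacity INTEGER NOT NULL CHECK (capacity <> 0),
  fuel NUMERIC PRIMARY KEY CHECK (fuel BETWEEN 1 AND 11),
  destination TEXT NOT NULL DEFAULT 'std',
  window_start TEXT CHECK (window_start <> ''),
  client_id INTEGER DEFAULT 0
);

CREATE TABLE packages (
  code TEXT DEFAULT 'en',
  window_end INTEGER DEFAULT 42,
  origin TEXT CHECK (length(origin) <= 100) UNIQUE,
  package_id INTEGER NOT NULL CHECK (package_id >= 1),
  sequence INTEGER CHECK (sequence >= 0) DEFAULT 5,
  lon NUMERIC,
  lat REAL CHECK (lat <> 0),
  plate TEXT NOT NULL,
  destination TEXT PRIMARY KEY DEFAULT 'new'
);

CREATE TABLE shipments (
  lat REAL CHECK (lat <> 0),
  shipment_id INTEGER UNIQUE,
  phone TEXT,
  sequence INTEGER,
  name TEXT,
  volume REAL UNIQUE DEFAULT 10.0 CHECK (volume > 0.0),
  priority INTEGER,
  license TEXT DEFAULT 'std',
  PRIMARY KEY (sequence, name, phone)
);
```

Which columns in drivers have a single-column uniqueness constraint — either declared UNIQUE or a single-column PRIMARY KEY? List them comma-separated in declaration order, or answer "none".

- window_start: no UNIQUE or single-column PK constraint.
- volume: declared UNIQUE → unique.
- plate: part of a composite PRIMARY KEY — only the tuple is unique, not this column on its own.
- distance: no UNIQUE or single-column PK constraint.
- status: no UNIQUE or single-column PK constraint.
- lon: no UNIQUE or single-column PK constraint.
- weight: declared UNIQUE → unique.
- destination: part of a composite PRIMARY KEY — only the tuple is unique, not this column on its own.
- driver_id: no UNIQUE or single-column PK constraint.
- license: part of a composite PRIMARY KEY — only the tuple is unique, not this column on its own.

volume, weight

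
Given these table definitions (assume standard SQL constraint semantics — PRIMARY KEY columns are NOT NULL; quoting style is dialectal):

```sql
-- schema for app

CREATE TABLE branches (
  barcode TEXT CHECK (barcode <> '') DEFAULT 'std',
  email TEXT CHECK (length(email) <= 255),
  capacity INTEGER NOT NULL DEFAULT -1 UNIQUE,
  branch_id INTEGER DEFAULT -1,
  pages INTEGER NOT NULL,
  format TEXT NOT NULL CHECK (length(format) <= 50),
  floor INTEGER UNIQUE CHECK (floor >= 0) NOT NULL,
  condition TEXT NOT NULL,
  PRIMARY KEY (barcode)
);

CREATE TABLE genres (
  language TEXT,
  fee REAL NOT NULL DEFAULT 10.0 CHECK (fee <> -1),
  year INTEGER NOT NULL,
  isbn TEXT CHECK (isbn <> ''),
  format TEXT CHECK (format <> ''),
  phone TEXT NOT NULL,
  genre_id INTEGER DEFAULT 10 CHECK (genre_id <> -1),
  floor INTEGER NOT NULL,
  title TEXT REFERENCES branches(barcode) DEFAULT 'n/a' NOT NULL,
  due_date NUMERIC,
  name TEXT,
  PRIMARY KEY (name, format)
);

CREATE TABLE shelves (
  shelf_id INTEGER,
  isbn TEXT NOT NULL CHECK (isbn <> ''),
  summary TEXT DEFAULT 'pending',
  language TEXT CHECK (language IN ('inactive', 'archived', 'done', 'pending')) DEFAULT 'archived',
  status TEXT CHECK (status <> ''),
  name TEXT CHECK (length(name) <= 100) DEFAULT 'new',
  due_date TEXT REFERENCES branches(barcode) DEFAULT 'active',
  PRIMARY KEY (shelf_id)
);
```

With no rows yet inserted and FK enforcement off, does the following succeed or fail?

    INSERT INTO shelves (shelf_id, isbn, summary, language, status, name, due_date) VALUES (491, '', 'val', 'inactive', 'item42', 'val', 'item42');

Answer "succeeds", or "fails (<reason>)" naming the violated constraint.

The value '' for isbn violates CHECK (isbn <> '').

fails (CHECK on isbn)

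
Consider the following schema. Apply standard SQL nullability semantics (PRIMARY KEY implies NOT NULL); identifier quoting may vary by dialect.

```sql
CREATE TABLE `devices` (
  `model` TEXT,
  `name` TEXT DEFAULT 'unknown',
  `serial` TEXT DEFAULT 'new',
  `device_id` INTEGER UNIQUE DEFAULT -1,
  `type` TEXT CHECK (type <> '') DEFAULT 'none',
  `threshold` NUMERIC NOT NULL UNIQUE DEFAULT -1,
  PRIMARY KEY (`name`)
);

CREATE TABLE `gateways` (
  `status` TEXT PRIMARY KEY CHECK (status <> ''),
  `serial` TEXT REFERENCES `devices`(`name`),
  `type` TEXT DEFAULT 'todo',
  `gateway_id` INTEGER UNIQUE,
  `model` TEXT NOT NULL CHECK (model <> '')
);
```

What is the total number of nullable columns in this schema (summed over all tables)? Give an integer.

7

devices: 4 nullable (model, serial, device_id, type — PK (name) and explicit NOT NULL columns excluded).
gateways: 3 nullable (serial, type, gateway_id — PK (status) and explicit NOT NULL columns excluded).
Total: 4 + 3 = 7.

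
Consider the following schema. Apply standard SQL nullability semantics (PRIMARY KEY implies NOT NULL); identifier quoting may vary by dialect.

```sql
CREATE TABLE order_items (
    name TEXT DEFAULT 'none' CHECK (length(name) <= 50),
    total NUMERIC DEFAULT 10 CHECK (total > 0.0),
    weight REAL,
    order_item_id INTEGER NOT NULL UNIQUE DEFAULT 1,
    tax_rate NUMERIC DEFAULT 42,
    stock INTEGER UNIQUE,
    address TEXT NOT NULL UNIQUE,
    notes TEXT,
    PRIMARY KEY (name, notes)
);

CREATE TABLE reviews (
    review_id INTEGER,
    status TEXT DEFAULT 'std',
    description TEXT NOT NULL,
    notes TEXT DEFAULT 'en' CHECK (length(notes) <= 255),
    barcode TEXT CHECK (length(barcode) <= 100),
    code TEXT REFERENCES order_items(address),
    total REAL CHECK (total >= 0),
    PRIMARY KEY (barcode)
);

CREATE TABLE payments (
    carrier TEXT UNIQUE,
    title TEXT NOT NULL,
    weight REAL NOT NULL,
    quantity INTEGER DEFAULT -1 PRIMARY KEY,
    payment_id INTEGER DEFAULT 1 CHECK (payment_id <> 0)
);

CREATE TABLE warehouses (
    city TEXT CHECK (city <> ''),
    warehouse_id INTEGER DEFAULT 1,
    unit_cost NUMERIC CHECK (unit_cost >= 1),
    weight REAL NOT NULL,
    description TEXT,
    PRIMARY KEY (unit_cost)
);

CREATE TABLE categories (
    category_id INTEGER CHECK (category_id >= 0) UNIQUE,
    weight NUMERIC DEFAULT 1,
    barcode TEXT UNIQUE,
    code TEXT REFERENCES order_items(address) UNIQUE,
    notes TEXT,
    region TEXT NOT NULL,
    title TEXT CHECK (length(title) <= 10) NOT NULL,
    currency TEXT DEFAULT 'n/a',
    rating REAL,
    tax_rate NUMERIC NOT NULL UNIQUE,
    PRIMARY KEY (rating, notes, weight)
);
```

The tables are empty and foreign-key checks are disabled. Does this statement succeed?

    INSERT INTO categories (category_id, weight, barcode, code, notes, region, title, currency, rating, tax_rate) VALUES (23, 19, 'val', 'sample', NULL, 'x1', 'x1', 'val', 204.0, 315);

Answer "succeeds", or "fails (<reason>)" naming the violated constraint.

notes is explicitly set to NULL, but notes is part of the PRIMARY KEY (implied NOT NULL).

fails (NOT NULL on notes)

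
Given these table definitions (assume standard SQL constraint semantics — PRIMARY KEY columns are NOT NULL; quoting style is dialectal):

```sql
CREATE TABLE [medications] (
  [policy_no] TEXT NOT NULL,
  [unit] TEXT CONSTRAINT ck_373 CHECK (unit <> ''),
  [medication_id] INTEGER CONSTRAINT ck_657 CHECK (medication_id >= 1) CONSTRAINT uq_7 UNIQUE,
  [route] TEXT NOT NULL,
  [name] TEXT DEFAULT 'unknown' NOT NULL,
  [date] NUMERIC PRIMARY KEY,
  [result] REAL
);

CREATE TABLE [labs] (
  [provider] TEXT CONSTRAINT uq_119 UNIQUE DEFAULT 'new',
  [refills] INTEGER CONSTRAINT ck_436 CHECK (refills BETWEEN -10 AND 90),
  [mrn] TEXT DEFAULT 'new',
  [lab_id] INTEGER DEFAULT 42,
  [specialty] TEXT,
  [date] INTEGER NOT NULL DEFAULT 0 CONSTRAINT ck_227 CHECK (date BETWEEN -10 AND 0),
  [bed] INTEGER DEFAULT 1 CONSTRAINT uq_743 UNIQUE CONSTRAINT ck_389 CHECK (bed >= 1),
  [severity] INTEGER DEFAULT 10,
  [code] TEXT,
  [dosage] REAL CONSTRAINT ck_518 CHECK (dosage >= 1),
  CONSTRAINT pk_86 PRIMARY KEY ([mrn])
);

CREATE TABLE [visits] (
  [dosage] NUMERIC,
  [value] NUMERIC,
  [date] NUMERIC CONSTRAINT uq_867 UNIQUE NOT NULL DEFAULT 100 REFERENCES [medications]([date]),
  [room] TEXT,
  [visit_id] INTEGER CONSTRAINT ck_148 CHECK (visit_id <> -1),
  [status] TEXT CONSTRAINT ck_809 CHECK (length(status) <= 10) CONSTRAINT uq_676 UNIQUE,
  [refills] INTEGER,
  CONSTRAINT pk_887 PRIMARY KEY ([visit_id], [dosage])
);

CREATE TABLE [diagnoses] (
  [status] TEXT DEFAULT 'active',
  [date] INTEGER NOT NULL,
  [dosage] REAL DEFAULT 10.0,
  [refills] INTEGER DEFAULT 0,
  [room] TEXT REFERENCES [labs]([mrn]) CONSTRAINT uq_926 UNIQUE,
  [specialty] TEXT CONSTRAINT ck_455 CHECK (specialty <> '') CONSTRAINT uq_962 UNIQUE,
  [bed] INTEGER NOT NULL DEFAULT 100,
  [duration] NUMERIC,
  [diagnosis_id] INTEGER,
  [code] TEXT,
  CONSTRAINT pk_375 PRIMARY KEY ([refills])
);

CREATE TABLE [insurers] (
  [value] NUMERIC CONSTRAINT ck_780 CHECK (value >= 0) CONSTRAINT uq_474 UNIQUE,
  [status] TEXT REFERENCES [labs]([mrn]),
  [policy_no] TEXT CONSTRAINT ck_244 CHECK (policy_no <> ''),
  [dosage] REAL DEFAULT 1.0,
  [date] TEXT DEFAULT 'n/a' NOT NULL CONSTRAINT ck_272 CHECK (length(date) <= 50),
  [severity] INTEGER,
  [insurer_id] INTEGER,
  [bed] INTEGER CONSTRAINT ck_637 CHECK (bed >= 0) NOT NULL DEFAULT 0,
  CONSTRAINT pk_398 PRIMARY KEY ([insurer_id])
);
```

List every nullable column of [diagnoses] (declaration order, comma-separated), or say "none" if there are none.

- status: DEFAULT only fills an omitted column; an explicit NULL is still allowed → nullable.
- date: declared NOT NULL → not nullable.
- dosage: DEFAULT only fills an omitted column; an explicit NULL is still allowed → nullable.
- refills: part of the PRIMARY KEY, which implies NOT NULL → not nullable.
- room: a foreign key column may be NULL unless separately constrained → nullable.
- specialty: CHECK does not forbid NULL (a CHECK constraint passes when its expression is NULL) → nullable.
- bed: declared NOT NULL → not nullable.
- duration: no NOT NULL constraint applies → nullable.
- diagnosis_id: no NOT NULL constraint applies → nullable.
- code: no NOT NULL constraint applies → nullable.

status, dosage, room, specialty, duration, diagnosis_id, code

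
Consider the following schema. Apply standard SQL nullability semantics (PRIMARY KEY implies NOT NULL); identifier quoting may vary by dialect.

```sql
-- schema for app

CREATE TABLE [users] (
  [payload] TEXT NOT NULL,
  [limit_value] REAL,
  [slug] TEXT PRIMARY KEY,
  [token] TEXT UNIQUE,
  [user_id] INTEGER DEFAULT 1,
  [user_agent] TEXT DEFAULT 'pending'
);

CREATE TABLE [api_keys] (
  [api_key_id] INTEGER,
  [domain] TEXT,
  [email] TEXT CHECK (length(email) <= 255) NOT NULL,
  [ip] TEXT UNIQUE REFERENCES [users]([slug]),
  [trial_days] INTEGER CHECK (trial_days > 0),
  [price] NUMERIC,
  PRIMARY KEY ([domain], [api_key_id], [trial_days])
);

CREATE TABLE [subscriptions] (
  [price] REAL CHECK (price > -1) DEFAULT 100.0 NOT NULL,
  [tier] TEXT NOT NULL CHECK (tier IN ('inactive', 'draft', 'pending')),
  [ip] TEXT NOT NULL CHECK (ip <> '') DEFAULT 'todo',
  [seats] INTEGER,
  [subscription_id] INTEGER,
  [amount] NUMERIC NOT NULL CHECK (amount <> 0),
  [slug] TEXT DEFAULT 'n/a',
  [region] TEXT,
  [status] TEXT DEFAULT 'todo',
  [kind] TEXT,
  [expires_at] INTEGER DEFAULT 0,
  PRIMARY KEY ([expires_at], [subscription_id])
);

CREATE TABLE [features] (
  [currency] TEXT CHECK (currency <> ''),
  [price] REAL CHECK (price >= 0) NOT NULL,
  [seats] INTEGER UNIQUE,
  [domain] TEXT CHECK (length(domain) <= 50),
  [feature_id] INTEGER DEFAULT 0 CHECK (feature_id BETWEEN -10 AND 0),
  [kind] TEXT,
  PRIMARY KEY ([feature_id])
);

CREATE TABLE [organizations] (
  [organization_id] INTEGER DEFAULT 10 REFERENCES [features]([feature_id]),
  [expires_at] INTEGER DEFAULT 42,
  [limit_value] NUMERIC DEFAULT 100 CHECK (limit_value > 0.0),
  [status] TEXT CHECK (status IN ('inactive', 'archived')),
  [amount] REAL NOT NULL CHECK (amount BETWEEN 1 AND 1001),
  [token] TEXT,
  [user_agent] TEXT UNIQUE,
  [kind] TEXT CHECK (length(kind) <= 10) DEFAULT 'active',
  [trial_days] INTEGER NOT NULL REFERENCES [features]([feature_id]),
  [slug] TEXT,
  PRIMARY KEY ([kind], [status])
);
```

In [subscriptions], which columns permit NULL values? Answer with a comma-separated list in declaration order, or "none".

- price: declared NOT NULL → not nullable.
- tier: declared NOT NULL → not nullable.
- ip: declared NOT NULL → not nullable.
- seats: no NOT NULL constraint applies → nullable.
- subscription_id: part of the PRIMARY KEY, which implies NOT NULL → not nullable.
- amount: declared NOT NULL → not nullable.
- slug: DEFAULT only fills an omitted column; an explicit NULL is still allowed → nullable.
- region: no NOT NULL constraint applies → nullable.
- status: DEFAULT only fills an omitted column; an explicit NULL is still allowed → nullable.
- kind: no NOT NULL constraint applies → nullable.
- expires_at: part of the PRIMARY KEY, which implies NOT NULL → not nullable.

seats, slug, region, status, kind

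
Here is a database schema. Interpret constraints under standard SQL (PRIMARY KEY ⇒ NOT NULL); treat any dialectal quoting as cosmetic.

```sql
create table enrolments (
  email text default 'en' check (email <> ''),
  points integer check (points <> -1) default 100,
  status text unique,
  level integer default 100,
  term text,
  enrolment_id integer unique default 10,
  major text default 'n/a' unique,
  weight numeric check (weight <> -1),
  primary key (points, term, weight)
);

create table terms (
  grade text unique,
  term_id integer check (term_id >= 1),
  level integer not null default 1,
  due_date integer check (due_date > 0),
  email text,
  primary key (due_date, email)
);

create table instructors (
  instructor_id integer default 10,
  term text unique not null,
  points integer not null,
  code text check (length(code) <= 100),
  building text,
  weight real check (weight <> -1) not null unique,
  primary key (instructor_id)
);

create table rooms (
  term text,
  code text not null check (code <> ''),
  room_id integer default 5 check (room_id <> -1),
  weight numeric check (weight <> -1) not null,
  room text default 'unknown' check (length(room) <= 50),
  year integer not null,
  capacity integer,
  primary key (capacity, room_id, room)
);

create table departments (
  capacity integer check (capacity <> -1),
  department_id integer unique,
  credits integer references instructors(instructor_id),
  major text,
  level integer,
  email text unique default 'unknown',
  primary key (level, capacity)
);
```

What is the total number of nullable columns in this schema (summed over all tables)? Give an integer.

14

enrolments: 5 nullable (email, status, level, enrolment_id, major — PK (points, term, weight) and explicit NOT NULL columns excluded).
terms: 2 nullable (grade, term_id — PK (due_date, email) and explicit NOT NULL columns excluded).
instructors: 2 nullable (code, building — PK (instructor_id) and explicit NOT NULL columns excluded).
rooms: 1 nullable (term — PK (capacity, room_id, room) and explicit NOT NULL columns excluded).
departments: 4 nullable (department_id, credits, major, email — PK (level, capacity) and explicit NOT NULL columns excluded).
Total: 5 + 2 + 2 + 1 + 4 = 14.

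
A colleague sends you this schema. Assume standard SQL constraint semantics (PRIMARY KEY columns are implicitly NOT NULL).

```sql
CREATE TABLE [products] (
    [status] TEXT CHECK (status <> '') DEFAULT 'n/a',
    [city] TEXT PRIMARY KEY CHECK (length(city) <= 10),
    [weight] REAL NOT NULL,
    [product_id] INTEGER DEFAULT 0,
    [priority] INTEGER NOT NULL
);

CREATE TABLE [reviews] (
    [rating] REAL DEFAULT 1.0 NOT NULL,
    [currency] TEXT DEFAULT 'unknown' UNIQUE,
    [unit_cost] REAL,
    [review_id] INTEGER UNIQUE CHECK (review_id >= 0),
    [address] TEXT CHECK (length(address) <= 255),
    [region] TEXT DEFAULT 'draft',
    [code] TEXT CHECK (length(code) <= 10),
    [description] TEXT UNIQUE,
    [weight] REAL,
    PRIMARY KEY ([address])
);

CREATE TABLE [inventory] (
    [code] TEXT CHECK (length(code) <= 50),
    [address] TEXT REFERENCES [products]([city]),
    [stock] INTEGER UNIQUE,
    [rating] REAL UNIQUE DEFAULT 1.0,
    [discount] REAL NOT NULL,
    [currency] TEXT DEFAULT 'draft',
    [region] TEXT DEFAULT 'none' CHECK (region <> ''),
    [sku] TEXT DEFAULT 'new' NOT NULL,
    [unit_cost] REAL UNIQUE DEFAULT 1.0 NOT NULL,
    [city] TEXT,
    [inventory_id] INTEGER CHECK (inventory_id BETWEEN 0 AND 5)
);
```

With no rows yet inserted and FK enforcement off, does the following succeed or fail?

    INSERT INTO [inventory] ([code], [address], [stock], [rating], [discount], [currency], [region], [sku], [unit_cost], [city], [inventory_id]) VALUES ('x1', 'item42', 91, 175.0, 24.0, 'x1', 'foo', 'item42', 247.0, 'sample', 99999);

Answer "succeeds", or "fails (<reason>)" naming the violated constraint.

The value 99999 for inventory_id violates CHECK (inventory_id BETWEEN 0 AND 5).

fails (CHECK on inventory_id)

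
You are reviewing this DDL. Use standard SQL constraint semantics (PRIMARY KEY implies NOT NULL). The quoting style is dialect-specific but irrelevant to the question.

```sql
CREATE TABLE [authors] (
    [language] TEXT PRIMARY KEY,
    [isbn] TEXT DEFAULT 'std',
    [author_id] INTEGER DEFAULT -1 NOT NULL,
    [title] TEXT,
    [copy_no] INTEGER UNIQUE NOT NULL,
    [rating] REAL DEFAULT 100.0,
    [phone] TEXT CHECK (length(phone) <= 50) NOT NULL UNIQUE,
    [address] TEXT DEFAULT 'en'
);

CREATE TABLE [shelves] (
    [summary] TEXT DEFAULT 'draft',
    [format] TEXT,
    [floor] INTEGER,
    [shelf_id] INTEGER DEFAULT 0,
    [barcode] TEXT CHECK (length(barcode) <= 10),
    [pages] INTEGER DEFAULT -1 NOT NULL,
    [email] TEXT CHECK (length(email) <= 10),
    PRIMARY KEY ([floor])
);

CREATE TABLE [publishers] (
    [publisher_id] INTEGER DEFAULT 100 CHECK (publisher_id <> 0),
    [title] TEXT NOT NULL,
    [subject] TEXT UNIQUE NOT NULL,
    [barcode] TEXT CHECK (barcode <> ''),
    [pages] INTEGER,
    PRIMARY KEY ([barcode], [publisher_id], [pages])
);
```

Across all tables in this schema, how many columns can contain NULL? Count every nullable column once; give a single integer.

authors: 4 nullable (isbn, title, rating, address — PK (language) and explicit NOT NULL columns excluded).
shelves: 5 nullable (summary, format, shelf_id, barcode, email — PK (floor) and explicit NOT NULL columns excluded).
publishers: 0 nullable (none — PK (barcode, publisher_id, pages) and explicit NOT NULL columns excluded).
Total: 4 + 5 + 0 = 9.

9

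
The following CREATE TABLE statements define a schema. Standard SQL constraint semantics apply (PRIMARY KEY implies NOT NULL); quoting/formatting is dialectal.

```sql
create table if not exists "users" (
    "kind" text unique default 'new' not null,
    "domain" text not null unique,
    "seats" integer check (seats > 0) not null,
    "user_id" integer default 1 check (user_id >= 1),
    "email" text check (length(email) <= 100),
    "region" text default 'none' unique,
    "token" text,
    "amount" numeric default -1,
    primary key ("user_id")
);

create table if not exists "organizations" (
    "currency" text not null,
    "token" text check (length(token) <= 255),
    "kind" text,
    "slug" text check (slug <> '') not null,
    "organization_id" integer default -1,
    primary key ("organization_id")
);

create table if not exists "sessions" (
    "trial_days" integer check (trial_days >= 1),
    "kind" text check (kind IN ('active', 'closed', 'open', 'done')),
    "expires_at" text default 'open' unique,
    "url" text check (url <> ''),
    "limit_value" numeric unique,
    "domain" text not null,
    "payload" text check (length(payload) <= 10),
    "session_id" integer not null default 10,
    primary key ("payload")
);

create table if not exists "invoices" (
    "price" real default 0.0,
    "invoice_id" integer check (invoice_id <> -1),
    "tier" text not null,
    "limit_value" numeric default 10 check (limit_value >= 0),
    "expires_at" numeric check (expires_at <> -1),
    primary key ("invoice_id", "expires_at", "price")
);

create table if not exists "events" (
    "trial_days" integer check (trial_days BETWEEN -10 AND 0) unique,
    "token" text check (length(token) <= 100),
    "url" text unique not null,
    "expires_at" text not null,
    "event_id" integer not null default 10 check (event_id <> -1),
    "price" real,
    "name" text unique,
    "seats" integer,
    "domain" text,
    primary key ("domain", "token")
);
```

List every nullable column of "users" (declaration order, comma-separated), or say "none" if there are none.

email, region, token, amount

- kind: declared NOT NULL → not nullable.
- domain: declared NOT NULL → not nullable.
- seats: declared NOT NULL → not nullable.
- user_id: part of the PRIMARY KEY, which implies NOT NULL → not nullable.
- email: CHECK does not forbid NULL (a CHECK constraint passes when its expression is NULL) → nullable.
- region: UNIQUE does not imply NOT NULL → nullable.
- token: no NOT NULL constraint applies → nullable.
- amount: DEFAULT only fills an omitted column; an explicit NULL is still allowed → nullable.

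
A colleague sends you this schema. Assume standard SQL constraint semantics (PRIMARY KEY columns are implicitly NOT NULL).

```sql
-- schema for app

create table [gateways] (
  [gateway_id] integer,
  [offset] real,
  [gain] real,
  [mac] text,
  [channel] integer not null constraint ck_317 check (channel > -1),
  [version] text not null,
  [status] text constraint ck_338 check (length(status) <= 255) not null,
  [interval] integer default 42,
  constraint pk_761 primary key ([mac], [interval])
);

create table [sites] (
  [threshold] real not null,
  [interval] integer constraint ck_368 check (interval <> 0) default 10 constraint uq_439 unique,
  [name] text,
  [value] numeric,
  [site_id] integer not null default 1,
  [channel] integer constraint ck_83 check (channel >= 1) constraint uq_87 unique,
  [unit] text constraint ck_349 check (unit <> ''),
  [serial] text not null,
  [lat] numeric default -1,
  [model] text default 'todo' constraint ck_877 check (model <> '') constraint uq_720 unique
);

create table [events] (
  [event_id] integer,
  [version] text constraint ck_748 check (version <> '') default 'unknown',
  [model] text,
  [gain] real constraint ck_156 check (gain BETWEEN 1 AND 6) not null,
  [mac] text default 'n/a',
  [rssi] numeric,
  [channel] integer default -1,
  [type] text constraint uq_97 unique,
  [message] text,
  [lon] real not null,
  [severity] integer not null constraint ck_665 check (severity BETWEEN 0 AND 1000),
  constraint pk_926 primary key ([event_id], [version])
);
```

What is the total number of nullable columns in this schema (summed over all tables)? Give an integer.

16

gateways: 3 nullable (gateway_id, offset, gain — PK (mac, interval) and explicit NOT NULL columns excluded).
sites: 7 nullable (interval, name, value, channel, unit, lat, model — PK none and explicit NOT NULL columns excluded).
events: 6 nullable (model, mac, rssi, channel, type, message — PK (event_id, version) and explicit NOT NULL columns excluded).
Total: 3 + 7 + 6 = 16.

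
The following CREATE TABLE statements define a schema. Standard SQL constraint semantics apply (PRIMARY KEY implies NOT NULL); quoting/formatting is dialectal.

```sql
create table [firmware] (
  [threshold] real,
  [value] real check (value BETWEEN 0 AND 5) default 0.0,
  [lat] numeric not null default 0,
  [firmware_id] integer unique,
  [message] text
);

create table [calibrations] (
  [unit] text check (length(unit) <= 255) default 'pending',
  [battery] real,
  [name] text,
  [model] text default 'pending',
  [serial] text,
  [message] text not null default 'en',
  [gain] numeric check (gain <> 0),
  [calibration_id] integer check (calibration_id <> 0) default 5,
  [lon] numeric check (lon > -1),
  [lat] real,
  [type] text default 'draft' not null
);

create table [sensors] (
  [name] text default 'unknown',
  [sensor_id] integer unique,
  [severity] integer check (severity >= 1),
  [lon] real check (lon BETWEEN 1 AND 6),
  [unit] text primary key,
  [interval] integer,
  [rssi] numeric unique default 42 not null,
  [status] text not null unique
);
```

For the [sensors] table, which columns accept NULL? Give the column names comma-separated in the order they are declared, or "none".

name, sensor_id, severity, lon, interval

- name: DEFAULT only fills an omitted column; an explicit NULL is still allowed → nullable.
- sensor_id: UNIQUE does not imply NOT NULL → nullable.
- severity: CHECK does not forbid NULL (a CHECK constraint passes when its expression is NULL) → nullable.
- lon: CHECK does not forbid NULL (a CHECK constraint passes when its expression is NULL) → nullable.
- unit: part of the PRIMARY KEY, which implies NOT NULL → not nullable.
- interval: no NOT NULL constraint applies → nullable.
- rssi: declared NOT NULL → not nullable.
- status: declared NOT NULL → not nullable.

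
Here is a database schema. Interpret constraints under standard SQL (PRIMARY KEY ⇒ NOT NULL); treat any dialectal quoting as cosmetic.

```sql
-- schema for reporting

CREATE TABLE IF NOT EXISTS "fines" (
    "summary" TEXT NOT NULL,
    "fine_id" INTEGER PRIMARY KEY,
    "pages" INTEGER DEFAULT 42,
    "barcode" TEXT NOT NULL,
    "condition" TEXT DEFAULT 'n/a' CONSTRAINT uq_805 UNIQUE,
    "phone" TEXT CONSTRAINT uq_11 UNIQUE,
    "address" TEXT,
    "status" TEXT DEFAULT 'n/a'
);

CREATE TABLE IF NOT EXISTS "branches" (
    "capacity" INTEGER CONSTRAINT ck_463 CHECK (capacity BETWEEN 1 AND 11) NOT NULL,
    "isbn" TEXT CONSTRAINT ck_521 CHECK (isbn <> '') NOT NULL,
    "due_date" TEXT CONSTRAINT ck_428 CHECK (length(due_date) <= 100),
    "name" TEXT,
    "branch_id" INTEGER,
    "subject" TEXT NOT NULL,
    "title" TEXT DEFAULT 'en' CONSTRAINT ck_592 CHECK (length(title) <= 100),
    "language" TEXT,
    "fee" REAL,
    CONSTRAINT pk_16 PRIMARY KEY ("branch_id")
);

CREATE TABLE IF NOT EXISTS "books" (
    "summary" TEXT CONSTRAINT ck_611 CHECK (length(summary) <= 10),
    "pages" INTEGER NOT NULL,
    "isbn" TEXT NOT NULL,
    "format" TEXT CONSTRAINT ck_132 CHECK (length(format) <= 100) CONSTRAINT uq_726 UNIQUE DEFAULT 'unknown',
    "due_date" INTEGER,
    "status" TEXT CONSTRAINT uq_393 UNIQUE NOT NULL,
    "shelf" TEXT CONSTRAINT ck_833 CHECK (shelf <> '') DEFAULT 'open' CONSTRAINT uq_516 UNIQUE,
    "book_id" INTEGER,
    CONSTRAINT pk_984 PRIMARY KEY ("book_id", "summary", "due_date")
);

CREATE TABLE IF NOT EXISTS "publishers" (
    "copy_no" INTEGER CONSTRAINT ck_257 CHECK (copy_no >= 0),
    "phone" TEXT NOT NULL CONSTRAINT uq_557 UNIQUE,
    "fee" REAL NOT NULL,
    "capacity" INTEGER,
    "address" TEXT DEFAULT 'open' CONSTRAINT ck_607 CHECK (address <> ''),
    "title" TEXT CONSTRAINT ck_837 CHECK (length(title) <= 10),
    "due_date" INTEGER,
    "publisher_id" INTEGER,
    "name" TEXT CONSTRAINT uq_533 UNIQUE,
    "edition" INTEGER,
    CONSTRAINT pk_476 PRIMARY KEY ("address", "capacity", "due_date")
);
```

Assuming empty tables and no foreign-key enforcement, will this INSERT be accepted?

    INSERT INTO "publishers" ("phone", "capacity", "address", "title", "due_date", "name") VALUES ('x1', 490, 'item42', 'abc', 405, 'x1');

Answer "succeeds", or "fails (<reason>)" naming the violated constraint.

fails (NOT NULL on fee)

fee is omitted from the column list and has no DEFAULT, so it would receive NULL.
But fee is declared NOT NULL.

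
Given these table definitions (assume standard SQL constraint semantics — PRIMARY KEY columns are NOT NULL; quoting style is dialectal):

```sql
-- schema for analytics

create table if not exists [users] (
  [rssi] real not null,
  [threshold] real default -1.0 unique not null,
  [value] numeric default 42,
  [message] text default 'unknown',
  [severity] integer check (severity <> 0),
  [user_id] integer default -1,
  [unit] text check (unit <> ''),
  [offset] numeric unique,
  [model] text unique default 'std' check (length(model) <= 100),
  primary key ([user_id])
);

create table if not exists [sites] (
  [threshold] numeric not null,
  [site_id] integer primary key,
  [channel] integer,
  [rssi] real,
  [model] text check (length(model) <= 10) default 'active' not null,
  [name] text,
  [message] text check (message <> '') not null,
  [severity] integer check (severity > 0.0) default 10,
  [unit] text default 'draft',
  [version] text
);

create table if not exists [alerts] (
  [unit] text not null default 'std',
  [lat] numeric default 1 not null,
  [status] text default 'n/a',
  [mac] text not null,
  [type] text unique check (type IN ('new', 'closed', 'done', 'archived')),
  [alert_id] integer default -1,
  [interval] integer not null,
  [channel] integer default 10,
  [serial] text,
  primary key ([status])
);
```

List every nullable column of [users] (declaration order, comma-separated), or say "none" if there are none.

- rssi: declared NOT NULL → not nullable.
- threshold: declared NOT NULL → not nullable.
- value: DEFAULT only fills an omitted column; an explicit NULL is still allowed → nullable.
- message: DEFAULT only fills an omitted column; an explicit NULL is still allowed → nullable.
- severity: CHECK does not forbid NULL (a CHECK constraint passes when its expression is NULL) → nullable.
- user_id: part of the PRIMARY KEY, which implies NOT NULL → not nullable.
- unit: CHECK does not forbid NULL (a CHECK constraint passes when its expression is NULL) → nullable.
- offset: UNIQUE does not imply NOT NULL → nullable.
- model: CHECK does not forbid NULL (a CHECK constraint passes when its expression is NULL) → nullable.

value, message, severity, unit, offset, model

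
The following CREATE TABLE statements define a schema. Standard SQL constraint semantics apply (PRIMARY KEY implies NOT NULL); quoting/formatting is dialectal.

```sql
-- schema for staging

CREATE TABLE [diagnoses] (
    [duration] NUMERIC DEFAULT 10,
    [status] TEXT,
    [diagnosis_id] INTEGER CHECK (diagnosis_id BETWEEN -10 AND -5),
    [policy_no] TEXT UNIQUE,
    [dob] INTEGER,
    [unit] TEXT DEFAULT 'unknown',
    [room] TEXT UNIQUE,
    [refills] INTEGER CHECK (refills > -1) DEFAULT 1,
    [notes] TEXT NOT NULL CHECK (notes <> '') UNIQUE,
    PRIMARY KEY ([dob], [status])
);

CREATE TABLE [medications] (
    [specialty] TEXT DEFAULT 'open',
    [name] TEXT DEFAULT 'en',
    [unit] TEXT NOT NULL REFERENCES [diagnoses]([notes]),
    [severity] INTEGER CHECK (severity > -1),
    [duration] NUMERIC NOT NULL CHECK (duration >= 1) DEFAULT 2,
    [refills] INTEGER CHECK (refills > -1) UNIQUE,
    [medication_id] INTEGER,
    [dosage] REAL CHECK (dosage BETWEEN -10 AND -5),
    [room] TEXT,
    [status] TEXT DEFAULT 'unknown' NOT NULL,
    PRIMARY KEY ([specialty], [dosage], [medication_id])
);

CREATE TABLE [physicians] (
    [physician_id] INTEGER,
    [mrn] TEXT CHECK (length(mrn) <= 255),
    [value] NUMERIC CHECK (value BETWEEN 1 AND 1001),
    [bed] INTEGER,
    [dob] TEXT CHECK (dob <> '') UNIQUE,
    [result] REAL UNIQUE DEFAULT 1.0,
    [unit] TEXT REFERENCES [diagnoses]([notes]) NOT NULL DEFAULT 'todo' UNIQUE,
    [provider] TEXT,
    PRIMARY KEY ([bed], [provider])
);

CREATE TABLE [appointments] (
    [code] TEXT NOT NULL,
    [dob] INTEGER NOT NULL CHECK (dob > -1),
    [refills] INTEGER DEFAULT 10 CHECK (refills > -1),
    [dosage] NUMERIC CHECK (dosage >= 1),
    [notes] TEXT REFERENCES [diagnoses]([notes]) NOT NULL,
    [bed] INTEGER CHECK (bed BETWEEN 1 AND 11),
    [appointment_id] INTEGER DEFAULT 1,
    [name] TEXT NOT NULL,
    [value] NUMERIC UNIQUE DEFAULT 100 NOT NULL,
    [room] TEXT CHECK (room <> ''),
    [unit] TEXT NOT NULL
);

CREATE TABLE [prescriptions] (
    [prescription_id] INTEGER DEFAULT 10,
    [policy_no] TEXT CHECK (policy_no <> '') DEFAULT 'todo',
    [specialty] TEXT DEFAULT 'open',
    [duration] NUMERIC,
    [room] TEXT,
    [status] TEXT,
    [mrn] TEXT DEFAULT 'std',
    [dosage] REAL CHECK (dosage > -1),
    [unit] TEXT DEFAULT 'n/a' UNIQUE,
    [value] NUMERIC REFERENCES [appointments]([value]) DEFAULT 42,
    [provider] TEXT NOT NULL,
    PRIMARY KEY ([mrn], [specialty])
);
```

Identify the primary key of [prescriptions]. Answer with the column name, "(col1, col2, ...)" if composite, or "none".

(mrn, specialty)

A table-level PRIMARY KEY clause names 2 columns: mrn, specialty.
This is a composite key — the combination is unique, not each column individually.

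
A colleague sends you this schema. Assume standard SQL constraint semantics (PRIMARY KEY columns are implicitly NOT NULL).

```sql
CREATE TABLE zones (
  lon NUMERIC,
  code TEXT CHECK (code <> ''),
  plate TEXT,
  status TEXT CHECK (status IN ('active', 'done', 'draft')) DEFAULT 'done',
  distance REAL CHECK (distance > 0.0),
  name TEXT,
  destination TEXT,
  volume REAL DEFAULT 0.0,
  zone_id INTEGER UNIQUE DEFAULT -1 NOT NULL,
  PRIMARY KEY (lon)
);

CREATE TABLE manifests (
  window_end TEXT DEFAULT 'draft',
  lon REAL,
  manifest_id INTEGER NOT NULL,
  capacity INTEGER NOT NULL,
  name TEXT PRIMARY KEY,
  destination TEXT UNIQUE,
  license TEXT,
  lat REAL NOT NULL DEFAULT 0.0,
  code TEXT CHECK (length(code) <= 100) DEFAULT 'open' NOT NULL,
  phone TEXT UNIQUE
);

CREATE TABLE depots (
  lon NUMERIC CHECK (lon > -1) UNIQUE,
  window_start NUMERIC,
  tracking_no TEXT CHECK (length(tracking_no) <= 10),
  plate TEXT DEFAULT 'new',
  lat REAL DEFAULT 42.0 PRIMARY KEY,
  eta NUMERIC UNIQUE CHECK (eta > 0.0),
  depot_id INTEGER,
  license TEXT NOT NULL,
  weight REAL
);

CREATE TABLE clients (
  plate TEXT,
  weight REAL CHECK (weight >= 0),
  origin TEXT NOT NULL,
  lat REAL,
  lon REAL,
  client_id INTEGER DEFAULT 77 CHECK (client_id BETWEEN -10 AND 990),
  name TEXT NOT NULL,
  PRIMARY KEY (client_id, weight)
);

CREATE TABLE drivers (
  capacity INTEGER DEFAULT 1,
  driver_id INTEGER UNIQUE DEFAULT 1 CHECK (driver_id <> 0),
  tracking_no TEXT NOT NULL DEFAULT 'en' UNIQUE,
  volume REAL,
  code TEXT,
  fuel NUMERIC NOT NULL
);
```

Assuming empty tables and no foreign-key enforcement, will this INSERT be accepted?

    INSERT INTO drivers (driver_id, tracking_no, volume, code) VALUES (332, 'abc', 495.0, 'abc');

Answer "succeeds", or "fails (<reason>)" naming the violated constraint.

fails (NOT NULL on fuel)

fuel is omitted from the column list and has no DEFAULT, so it would receive NULL.
But fuel is declared NOT NULL.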